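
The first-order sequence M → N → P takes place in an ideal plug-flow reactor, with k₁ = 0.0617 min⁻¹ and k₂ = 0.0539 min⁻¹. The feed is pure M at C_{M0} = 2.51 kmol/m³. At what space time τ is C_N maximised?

17.3 min

Setting dC_N/dτ = 0 gives τ_opt = ln(k₂/k₁)/(k₂−k₁).
= ln(0.0539/0.0617)/(0.0539−0.0617) = ln(0.8736)/-0.007800 = -0.1352/-0.007800 = 17.3 min.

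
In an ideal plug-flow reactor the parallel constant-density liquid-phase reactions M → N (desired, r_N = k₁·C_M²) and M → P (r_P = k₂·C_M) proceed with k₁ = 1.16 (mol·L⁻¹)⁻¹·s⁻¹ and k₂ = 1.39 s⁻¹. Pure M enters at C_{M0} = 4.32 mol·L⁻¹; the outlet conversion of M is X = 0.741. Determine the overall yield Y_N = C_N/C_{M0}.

0.500

C_M = C_{M0}(1−X) = 1.119 mol·L⁻¹.
Along a PFR/batch, dC_P/dC_M = −r_P/(r_N+r_P) = −k₂/(k₂+k₁·C_M).
Integrating from C_{M0} to C_M: C_P = (1.39/1.16)·ln[(1.39+1.16·4.32)/(1.39+1.16·1.12)] = 1.198·ln(6.401/2.688) = 1.040 mol·L⁻¹.
Then C_N = (C_{M0}−C_M) − C_P = 3.201 − 1.040 = 2.161 mol·L⁻¹.
Y_N = C_N/C_{M0} = 2.161/4.32 = 0.500.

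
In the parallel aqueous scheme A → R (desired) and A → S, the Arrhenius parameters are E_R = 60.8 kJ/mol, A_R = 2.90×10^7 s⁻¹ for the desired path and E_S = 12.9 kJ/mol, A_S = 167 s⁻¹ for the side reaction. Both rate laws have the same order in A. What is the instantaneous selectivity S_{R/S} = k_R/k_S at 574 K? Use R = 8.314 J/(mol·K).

With equal orders, S_{R/S} = k_R/k_S = (A_R/A_S)·exp[(E_S−E_R)/(RT)].
(E_S−E_R)/(RT) = (12.9−60.8)×10³/(8.314×574) = -47900/4772 = -10.04.
k_R/k_S = (2.90×10^7/167)·exp(-10.04) = 1.737×10^5 × 4.374×10^-5 = 7.60.
Since E_R > E_S, raising the temperature improves selectivity toward R.

7.60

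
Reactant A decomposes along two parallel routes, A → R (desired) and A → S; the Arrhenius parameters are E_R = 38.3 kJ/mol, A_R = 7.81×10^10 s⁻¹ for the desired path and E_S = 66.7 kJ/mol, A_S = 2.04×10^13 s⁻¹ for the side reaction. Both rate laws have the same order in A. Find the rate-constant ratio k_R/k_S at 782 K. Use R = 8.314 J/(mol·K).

k_R/k_S = (A_R/A_S)·exp[−(E_R−E_S)/(RT)] = (A_R/A_S)·exp[(E_S−E_R)/(RT)].
(E_S−E_R)/(RT) = (66.7−38.3)×10³/(8.314×782) = 28400/6502 = 4.368.
k_R/k_S = (7.81×10^10/2.04×10^13)·exp(4.368) = 0.003828 × 78.90 = 0.302.
Since E_R < E_S, lowering the temperature improves selectivity toward R.

0.302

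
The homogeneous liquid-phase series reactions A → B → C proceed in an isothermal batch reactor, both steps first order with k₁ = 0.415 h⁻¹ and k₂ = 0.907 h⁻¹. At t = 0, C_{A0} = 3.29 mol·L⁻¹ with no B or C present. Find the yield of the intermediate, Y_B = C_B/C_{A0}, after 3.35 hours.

For first-order series with pure A initially, C_B(t) = k₁C_{A0}/(k₂−k₁)·(e^(−k₁t) − e^(−k₂t)).
e^(−k₁t) = e^(−0.415×3.35) = e^(−1.390) = 0.2490; e^(−k₂t) = e^(−3.038) = 0.04791.
C_B = 0.415×3.29/(0.907−0.415) × (0.2490−0.04791) = 2.775×0.2011 = 0.5581 mol·L⁻¹.
Y_B = C_B/C_{A0} = 0.5581/3.29 = 0.170.

0.170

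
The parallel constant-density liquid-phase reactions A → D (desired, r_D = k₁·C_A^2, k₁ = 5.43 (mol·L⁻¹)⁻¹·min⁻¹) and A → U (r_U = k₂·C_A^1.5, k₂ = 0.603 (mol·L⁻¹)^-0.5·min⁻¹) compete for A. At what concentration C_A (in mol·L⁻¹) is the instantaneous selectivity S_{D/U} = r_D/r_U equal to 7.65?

0.722 mol·L⁻¹

S_{D/U} = (k₁/k₂)·C_A^0.5 ⇒ C_A = (S·k₂/k₁)^(2).
= (7.65×0.603/5.43)^(2) = (0.8495)^(2) = 0.722 mol·L⁻¹.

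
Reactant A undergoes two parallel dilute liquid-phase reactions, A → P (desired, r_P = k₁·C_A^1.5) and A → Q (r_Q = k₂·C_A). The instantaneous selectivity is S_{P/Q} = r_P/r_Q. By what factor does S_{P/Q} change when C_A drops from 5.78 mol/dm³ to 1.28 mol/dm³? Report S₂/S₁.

0.471

S_{P/Q} = (k₁/k₂)·C_A^0.5, so S₂/S₁ = (C_{A,2}/C_{A,1})^0.5.
= (1.28/5.78)^0.5 = (0.2215)^0.5 = 0.471.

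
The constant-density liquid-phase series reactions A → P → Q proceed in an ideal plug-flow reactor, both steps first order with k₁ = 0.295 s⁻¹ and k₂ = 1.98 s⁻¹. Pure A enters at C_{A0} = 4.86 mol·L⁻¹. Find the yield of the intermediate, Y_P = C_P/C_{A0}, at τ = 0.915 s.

0.105

Solving the coupled first-order balances gives C_P(τ) = [k₁/(k₂−k₁)]·C_{A0}·(e^(−k₁τ) − e^(−k₂τ)).
e^(−k₁τ) = e^(−0.295×0.915) = e^(−0.2699) = 0.7634; e^(−k₂τ) = e^(−1.812) = 0.1634.
C_P = 0.295×4.86/(1.98−0.295) × (0.7634−0.1634) = 0.8509×0.6001 = 0.5106 mol·L⁻¹.
Y_P = C_P/C_{A0} = 0.5106/4.86 = 0.105.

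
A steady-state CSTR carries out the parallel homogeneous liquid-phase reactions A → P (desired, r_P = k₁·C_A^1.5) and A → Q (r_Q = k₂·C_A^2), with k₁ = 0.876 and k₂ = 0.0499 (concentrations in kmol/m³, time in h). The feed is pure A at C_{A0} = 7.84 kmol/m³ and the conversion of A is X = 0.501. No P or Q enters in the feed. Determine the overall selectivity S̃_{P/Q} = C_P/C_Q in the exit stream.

8.88

Exit C_A = C_{A0}(1−X) = 7.84×0.499 = 3.912 kmol/m³.
Rates in a CSTR are evaluated at the outlet concentration: r_P = 0.876×3.912^1.5 = 6.778, r_Q = 0.0499×3.912^2 = 0.7637.
Overall selectivity = C_P/C_Q = r_Pτ/(r_Qτ) = r_P/r_Q = 8.88.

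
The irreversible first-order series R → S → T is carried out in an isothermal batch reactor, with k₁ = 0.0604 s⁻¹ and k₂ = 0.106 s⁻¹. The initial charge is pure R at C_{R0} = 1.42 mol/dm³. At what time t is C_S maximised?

12.3 s

Setting dC_S/dt = 0 gives t_opt = ln(k₂/k₁)/(k₂−k₁).
= ln(0.106/0.0604)/(0.106−0.0604) = ln(1.755)/0.04560 = 0.5624/0.04560 = 12.3 s.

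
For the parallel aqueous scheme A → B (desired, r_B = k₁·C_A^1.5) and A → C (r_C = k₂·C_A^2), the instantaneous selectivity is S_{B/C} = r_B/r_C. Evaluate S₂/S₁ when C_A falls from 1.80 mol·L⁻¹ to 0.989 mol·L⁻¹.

S_{B/C} = (k₁/k₂)·C_A^-0.5, so S₂/S₁ = (C_{A,2}/C_{A,1})^-0.5.
= (0.989/1.80)^(-0.5) = (0.5494)^(-0.5) = 1.35.

1.35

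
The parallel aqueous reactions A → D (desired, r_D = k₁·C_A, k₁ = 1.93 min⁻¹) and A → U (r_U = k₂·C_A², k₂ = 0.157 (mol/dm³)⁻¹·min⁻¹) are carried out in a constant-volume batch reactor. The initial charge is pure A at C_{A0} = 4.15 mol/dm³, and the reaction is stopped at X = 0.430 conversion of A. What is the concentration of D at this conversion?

1.41 mol/dm³

C_A = C_{A0}(1−X) = 2.366 mol/dm³.
Along a PFR/batch, dC_D/dC_A = −r_D/(r_D+r_U) = −k₁/(k₁+k₂·C_A).
Integrating from C_{A0} to C_A: C_D = (1.93/0.157)·ln[(1.93+0.157·4.15)/(1.93+0.157·2.37)] = 12.29·ln(2.582/2.301) = 1.412 mol/dm³.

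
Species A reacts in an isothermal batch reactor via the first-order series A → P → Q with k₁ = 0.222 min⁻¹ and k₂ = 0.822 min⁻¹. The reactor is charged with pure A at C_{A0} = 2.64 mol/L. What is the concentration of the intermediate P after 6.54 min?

0.224 mol/L

Solving the coupled first-order balances gives C_P(t) = [k₁/(k₂−k₁)]·C_{A0}·(e^(−k₁t) − e^(−k₂t)).
e^(−k₁t) = e^(−0.222×6.54) = e^(−1.452) = 0.2341; e^(−k₂t) = e^(−5.376) = 0.004627.
C_P = 0.222×2.64/(0.822−0.222) × (0.2341−0.004627) = 0.9768×0.2295 = 0.2242 mol/L.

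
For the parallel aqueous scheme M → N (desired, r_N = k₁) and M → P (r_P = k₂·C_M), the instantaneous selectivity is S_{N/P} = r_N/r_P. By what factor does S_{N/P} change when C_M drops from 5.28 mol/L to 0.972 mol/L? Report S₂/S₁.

S_{N/P} = (k₁/k₂)·C_M⁻¹, so S₂/S₁ = (C_{M,2}/C_{M,1})⁻¹.
= 5.28/0.972 = 5.43.

5.43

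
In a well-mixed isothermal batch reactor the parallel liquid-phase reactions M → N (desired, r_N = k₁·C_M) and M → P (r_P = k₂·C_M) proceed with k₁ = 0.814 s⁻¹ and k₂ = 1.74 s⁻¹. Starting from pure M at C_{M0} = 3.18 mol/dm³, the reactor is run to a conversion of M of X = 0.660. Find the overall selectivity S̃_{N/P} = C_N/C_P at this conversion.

C_M = C_{M0}(1−X) = 1.081 mol/dm³.
Both paths are first order in M, so the instantaneous fraction to N is constant: dC_N/d(−C_M) = k₁/(k₁+k₂) = 0.3187.
C_N = 0.3187·(C_{M0}−C_M) = 0.3187×2.099 = 0.669 mol/dm³.
C_P = (C_{M0}−C_M)−C_N = 1.430 mol/dm³; S̃_{N/P} = 0.6689/1.430 = 0.468.

0.468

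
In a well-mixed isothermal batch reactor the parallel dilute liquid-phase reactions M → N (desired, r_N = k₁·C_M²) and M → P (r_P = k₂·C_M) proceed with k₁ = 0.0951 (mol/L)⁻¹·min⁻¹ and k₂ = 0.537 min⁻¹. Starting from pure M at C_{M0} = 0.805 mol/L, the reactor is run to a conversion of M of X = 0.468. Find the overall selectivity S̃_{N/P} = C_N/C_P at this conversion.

0.109

C_M = C_{M0}(1−X) = 0.4283 mol/L.
Along a PFR/batch, dC_P/dC_M = −r_P/(r_N+r_P) = −k₂/(k₂+k₁·C_M).
Integrating from C_{M0} to C_M: C_P = (0.537/0.0951)·ln[(0.537+0.0951·0.805)/(0.537+0.0951·0.428)] = 5.647·ln(0.6136/0.5777) = 0.3398 mol/L.
Then C_N = (C_{M0}−C_M) − C_P = 0.3767 − 0.3398 = 0.03699 mol/L.
S̃_{N/P} = C_N/C_P = 0.03699/0.3398 = 0.109.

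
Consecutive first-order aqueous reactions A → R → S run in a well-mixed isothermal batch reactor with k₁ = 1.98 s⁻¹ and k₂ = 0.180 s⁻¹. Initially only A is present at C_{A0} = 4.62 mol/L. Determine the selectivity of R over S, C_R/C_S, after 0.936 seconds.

The intermediate concentration in a first-order A→B→C sequence is C_R = k₁C_{A0}(e^(−k₁t) − e^(−k₂t))/(k₂−k₁).
e^(−k₁t) = e^(−1.98×0.936) = e^(−1.853) = 0.1567; e^(−k₂t) = e^(−0.1685) = 0.8449.
C_R = 1.98×4.62/(0.180−1.98) × (0.1567−0.8449) = (-5.082)×(-0.6882) = 3.498 mol/L.
C_A = C_{A0}e^(−k₁t) = 0.7241 mol/L, so C_S = C_{A0}−C_A−C_R = 0.3984 mol/L; C_R/C_S = 8.78.

8.78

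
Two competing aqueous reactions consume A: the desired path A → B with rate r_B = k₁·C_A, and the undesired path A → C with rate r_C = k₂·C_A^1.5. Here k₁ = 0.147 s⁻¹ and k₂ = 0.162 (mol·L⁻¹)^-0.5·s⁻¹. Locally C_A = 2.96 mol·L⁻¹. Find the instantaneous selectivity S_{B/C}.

S_{B/C} = r_B/r_C = (k₁·C_A)/(k₂·C_A^1.5) = (k₁/k₂)·C_A^-0.5.
= (0.147×2.960) / (0.162×2.960^1.5) = 0.4351/0.8250 = 0.527.
The undesired path is higher order in A, so low C_A (CSTR or dilute feed) favours B.

0.527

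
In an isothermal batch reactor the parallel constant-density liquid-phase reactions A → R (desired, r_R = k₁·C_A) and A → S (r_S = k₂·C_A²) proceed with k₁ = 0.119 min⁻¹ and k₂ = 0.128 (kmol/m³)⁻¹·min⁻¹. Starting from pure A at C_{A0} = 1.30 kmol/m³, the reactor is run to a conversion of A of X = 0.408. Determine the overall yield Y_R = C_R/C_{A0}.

0.194

C_A = C_{A0}(1−X) = 0.7696 kmol/m³.
Along a PFR/batch, dC_R/dC_A = −r_R/(r_R+r_S) = −k₁/(k₁+k₂·C_A).
Integrating from C_{A0} to C_A: C_R = (0.119/0.128)·ln[(0.119+0.128·1.30)/(0.119+0.128·0.770)] = 0.9297·ln(0.2854/0.2175) = 0.2526 kmol/m³.
Y_R = C_R/C_{A0} = 0.2526/1.30 = 0.194.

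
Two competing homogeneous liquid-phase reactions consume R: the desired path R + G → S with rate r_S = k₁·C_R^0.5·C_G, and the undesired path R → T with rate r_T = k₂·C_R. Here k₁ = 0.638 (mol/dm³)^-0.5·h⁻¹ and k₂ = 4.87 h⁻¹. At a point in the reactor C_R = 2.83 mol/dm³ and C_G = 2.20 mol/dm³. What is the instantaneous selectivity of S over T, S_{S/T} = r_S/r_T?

S_{S/T} = r_S/r_T = (k₁·C_R^0.5·C_G)/(k₂·C_R) = (k₁/k₂)·C_R^-0.5·C_G.
= (0.638×2.830^0.5×2.200) / (4.87×2.830) = 2.361/13.78 = 0.171.
The undesired path is higher order in R, so low C_R (CSTR or dilute feed) favours S.

0.171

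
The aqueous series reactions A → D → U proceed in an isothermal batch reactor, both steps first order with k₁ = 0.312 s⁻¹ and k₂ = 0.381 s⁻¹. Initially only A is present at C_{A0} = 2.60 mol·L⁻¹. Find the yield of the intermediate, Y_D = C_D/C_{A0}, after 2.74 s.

0.331

For first-order series with pure A initially, C_D(t) = k₁C_{A0}/(k₂−k₁)·(e^(−k₁t) − e^(−k₂t)).
e^(−k₁t) = e^(−0.312×2.74) = e^(−0.8549) = 0.4253; e^(−k₂t) = e^(−1.044) = 0.3521.
C_D = 0.312×2.60/(0.381−0.312) × (0.4253−0.3521) = 11.76×0.07327 = 0.8614 mol·L⁻¹.
Y_D = C_D/C_{A0} = 0.8614/2.60 = 0.331.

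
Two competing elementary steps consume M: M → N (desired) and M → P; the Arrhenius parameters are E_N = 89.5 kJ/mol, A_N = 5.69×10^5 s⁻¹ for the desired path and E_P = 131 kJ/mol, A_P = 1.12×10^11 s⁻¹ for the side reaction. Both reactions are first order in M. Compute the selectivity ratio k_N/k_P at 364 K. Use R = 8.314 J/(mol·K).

4.59

With equal orders, S_{N/P} = k_N/k_P = (A_N/A_P)·exp[(E_P−E_N)/(RT)].
(E_P−E_N)/(RT) = (131−89.5)×10³/(8.314×364) = 41500/3026 = 13.71.
k_N/k_P = (5.69×10^5/1.12×10^11)·exp(13.71) = 5.080×10^-6 × 9.027×10^5 = 4.59.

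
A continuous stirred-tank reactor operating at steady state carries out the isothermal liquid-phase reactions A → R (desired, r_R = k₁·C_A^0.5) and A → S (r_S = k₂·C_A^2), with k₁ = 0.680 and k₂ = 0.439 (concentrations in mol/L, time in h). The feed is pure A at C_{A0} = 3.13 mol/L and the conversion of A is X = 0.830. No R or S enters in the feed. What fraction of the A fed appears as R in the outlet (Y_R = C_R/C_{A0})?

Exit C_A = C_{A0}(1−X) = 3.13×0.170 = 0.5321 mol/L.
In a CSTR the entire volume is at exit conditions, so r_R = 0.680×0.5321^0.5 = 0.4960 and r_S = 0.439×0.5321^2 = 0.1243.
Fraction of consumed A going to R: r_R/(r_R+r_S) = 0.7996.
C_R = 0.7996·C_{A0}·X = 0.7996×3.13×0.830 = 2.08 mol/L; Y_R = C_R/C_{A0} = 0.664.

0.664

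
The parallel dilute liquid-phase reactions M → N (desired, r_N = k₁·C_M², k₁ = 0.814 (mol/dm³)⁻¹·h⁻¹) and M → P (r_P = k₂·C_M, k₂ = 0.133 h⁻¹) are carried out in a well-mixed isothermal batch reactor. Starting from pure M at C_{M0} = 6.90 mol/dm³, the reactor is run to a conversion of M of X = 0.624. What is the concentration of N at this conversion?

C_M = C_{M0}(1−X) = 2.594 mol/dm³.
Along a PFR/batch, dC_P/dC_M = −r_P/(r_N+r_P) = −k₂/(k₂+k₁·C_M).
Integrating from C_{M0} to C_M: C_P = (0.133/0.814)·ln[(0.133+0.814·6.90)/(0.133+0.814·2.59)] = 0.1634·ln(5.750/2.245) = 0.1537 mol/dm³.
Then C_N = (C_{M0}−C_M) − C_P = 4.306 − 0.1537 = 4.152 mol/dm³.

4.15 mol/dm³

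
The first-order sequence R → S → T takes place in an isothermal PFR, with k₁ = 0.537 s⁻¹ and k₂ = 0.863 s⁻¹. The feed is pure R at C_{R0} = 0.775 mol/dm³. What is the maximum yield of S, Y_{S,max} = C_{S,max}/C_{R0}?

0.285

At the optimum, C_{S,max}/C_{R0} = (k₁/k₂)^[k₂/(k₂−k₁)].
= (0.537/0.863)^(0.863/(0.863−0.537)) = (0.6222)^(2.647) = 0.2848.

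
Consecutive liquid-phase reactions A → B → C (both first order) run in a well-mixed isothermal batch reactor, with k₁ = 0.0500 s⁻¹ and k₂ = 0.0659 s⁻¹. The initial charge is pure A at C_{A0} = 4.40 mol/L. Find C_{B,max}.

1.40 mol/L

At the optimum, C_{B,max}/C_{A0} = (k₁/k₂)^[k₂/(k₂−k₁)].
= (0.0500/0.0659)^(0.0659/(0.0659−0.0500)) = (0.7587)^(4.145) = 0.3184.
C_{B,max} = 0.3184×4.40 = 1.40 mol/L.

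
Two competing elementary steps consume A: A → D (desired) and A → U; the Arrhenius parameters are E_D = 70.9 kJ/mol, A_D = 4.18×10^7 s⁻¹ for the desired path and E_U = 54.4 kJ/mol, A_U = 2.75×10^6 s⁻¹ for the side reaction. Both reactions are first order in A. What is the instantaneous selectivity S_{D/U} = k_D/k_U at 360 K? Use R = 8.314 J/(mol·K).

0.0613

With equal orders, S_{D/U} = k_D/k_U = (A_D/A_U)·exp[(E_U−E_D)/(RT)].
(E_U−E_D)/(RT) = (54.4−70.9)×10³/(8.314×360) = -16500/2993 = -5.513.
k_D/k_U = (4.18×10^7/2.75×10^6)·exp(-5.513) = 15.20 × 0.004035 = 0.0613.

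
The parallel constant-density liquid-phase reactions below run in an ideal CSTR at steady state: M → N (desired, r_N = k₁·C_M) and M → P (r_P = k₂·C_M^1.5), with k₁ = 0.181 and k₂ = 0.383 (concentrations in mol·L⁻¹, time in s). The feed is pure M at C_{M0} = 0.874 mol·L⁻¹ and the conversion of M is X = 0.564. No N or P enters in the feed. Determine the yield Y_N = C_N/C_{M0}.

0.245

Exit C_M = C_{M0}(1−X) = 0.874×0.436 = 0.3811 mol·L⁻¹.
A CSTR operates uniformly at the exit composition, giving r_N = 0.06897 and r_P = 0.09009 (each k·C_M^n at C_M = 0.3811).
Fraction of consumed M going to N: r_N/(r_N+r_P) = 0.4336.
C_N = 0.4336·C_{M0}·X = 0.4336×0.874×0.564 = 0.214 mol·L⁻¹; Y_N = C_N/C_{M0} = 0.245.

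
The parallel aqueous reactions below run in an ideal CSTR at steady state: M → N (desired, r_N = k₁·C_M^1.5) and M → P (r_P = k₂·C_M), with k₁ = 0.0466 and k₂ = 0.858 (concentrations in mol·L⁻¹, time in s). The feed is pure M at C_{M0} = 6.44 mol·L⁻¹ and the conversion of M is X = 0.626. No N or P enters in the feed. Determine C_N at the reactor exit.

Exit C_M = C_{M0}(1−X) = 6.44×0.374 = 2.409 mol·L⁻¹.
Rates in a CSTR are evaluated at the outlet concentration: r_N = 0.0466×2.409^1.5 = 0.1742, r_P = 0.858×2.409 = 2.067.
Fraction of consumed M going to N: r_N/(r_N+r_P) = 0.07774.
C_N = 0.07774·C_{M0}·X = 0.07774×6.44×0.626 = 0.313 mol·L⁻¹.

0.313 mol·L⁻¹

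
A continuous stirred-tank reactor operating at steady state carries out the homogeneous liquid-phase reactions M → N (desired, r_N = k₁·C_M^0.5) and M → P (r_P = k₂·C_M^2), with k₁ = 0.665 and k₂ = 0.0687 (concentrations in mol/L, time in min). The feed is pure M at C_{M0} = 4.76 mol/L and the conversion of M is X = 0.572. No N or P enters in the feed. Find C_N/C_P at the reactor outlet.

Exit C_M = C_{M0}(1−X) = 4.76×0.428 = 2.037 mol/L.
Rates in a CSTR are evaluated at the outlet concentration: r_N = 0.665×2.037^0.5 = 0.9492, r_P = 0.0687×2.037^2 = 0.2851.
Overall selectivity = C_N/C_P = r_Nτ/(r_Pτ) = r_N/r_P = 3.33.

3.33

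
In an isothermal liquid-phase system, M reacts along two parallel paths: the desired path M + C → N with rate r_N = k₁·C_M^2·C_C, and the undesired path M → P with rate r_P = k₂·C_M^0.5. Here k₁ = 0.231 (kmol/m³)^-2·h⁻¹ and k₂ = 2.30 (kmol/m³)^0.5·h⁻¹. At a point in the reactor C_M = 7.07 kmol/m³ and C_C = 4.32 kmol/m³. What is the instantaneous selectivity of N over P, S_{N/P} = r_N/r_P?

S_{N/P} = r_N/r_P = (k₁·C_M^2·C_C)/(k₂·C_M^0.5) = (k₁/k₂)·C_M^1.5·C_C.
= (0.231×7.070^2×4.320) / (2.30×7.070^0.5) = 49.88/6.116 = 8.16.

8.16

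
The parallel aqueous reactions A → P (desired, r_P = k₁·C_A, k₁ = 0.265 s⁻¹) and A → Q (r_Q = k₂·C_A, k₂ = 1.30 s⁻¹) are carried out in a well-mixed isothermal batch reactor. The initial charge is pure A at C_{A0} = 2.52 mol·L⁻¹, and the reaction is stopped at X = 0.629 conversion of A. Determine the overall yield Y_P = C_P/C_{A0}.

C_A = C_{A0}(1−X) = 0.9349 mol·L⁻¹.
Both paths are first order in A, so the instantaneous fraction to P is constant: dC_P/d(−C_A) = k₁/(k₁+k₂) = 0.1693.
C_P = 0.1693·(C_{A0}−C_A) = 0.1693×1.585 = 0.268 mol·L⁻¹.
Y_P = C_P/C_{A0} = 0.2684/2.52 = 0.107.

0.107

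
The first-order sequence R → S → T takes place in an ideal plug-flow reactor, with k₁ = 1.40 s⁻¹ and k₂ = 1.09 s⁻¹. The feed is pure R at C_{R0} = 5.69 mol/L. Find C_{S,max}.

For a first-order series the maximum intermediate yield is C_{S,max}/C_{R0} = (k₁/k₂)^[k₂/(k₂−k₁)].
= (1.40/1.09)^(1.09/(1.09−1.40)) = (1.284)^(-3.516) = 0.4148.
C_{S,max} = 0.4148×5.69 = 2.36 mol/L.

2.36 mol/L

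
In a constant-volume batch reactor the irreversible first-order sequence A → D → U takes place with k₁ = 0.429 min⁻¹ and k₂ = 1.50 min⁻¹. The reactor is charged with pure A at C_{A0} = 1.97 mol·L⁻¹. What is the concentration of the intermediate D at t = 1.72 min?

The intermediate concentration in a first-order A→B→C sequence is C_D = k₁C_{A0}(e^(−k₁t) − e^(−k₂t))/(k₂−k₁).
e^(−k₁t) = e^(−0.429×1.72) = e^(−0.7379) = 0.4781; e^(−k₂t) = e^(−2.580) = 0.07577.
C_D = 0.429×1.97/(1.50−0.429) × (0.4781−0.07577) = 0.7891×0.4024 = 0.3175 mol·L⁻¹.

0.317 mol·L⁻¹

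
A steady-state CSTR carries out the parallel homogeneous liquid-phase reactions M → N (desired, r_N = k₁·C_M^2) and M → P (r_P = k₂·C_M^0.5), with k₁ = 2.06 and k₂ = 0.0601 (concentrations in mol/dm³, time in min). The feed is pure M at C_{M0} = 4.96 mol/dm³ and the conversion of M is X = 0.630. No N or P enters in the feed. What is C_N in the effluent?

3.09 mol/dm³

Exit C_M = C_{M0}(1−X) = 4.96×0.370 = 1.835 mol/dm³.
A CSTR operates uniformly at the exit composition, giving r_N = 6.938 and r_P = 0.08142 (each k·C_M^n at C_M = 1.835).
Fraction of consumed M going to N: r_N/(r_N+r_P) = 0.9884.
C_N = 0.9884·C_{M0}·X = 0.9884×4.96×0.630 = 3.09 mol/dm³.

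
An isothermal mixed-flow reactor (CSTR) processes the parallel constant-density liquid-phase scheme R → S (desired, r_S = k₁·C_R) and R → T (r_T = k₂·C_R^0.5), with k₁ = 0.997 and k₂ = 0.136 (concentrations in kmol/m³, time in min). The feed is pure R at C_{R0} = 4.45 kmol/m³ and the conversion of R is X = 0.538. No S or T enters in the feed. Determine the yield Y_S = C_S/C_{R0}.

Exit C_R = C_{R0}(1−X) = 4.45×0.462 = 2.056 kmol/m³.
A CSTR operates uniformly at the exit composition, giving r_S = 2.050 and r_T = 0.1950 (each k·C_R^n at C_R = 2.056).
Fraction of consumed R going to S: r_S/(r_S+r_T) = 0.9131.
C_S = 0.9131·C_{R0}·X = 0.9131×4.45×0.538 = 2.19 kmol/m³; Y_S = C_S/C_{R0} = 0.491.

0.491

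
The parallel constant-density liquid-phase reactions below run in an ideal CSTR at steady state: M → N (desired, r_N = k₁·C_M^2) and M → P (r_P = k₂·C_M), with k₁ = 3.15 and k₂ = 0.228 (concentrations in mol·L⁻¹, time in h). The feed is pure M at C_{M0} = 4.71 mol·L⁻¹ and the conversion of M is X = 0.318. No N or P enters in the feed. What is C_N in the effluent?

1.46 mol·L⁻¹

Exit C_M = C_{M0}(1−X) = 4.71×0.682 = 3.212 mol·L⁻¹.
In a CSTR the entire volume is at exit conditions, so r_N = 3.15×3.212^2 = 32.50 and r_P = 0.228×3.212 = 0.7324.
Fraction of consumed M going to N: r_N/(r_N+r_P) = 0.9780.
C_N = 0.9780·C_{M0}·X = 0.9780×4.71×0.318 = 1.46 mol·L⁻¹.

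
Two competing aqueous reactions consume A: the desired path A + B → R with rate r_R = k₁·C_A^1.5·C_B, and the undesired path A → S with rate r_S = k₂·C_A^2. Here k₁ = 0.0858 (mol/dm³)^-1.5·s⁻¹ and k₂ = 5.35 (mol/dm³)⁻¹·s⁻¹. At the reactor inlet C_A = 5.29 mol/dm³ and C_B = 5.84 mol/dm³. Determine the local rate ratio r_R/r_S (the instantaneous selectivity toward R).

0.0407

S_{R/S} = r_R/r_S = (k₁·C_A^1.5·C_B)/(k₂·C_A^2) = (k₁/k₂)·C_A^-0.5·C_B.
= (0.0858×5.290^1.5×5.840) / (5.35×5.290^2) = 6.097/149.7 = 0.0407.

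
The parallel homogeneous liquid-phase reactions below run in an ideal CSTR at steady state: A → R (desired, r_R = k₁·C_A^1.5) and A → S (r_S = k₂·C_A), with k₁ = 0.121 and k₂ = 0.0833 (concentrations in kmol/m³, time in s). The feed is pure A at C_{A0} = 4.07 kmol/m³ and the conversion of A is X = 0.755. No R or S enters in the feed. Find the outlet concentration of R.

Exit C_A = C_{A0}(1−X) = 4.07×0.245 = 0.9972 kmol/m³.
Rates in a CSTR are evaluated at the outlet concentration: r_R = 0.121×0.9972^1.5 = 0.1205, r_S = 0.0833×0.9972 = 0.08306.
Fraction of consumed A going to R: r_R/(r_R+r_S) = 0.5919.
C_R = 0.5919·C_{A0}·X = 0.5919×4.07×0.755 = 1.82 kmol/m³.

1.82 kmol/m³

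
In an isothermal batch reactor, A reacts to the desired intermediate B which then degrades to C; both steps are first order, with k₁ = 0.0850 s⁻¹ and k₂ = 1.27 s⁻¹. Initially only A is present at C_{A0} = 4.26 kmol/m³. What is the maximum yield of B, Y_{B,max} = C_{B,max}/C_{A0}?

0.0551

At the optimum, C_{B,max}/C_{A0} = (k₁/k₂)^[k₂/(k₂−k₁)].
= (0.0850/1.27)^(1.27/(1.27−0.0850)) = (0.06693)^(1.072) = 0.05513.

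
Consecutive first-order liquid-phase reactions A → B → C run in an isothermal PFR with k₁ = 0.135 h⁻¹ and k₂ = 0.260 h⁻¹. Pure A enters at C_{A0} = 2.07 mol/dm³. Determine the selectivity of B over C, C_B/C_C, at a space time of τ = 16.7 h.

The intermediate concentration in a first-order A→B→C sequence is C_B = k₁C_{A0}(e^(−k₁τ) − e^(−k₂τ))/(k₂−k₁).
e^(−k₁τ) = e^(−0.135×16.7) = e^(−2.255) = 0.1049; e^(−k₂τ) = e^(−4.342) = 0.01301.
C_B = 0.135×2.07/(0.260−0.135) × (0.1049−0.01301) = 2.236×0.09192 = 0.2055 mol/dm³.
C_A = C_{A0}e^(−k₁τ) = 0.2172 mol/dm³, so C_C = C_{A0}−C_A−C_B = 1.647 mol/dm³; C_B/C_C = 0.125.

0.125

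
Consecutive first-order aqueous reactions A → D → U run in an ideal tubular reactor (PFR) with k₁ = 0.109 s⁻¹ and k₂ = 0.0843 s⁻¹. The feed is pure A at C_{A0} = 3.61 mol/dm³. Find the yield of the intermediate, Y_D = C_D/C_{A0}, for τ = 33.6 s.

0.146

For first-order series with pure A initially, C_D(τ) = k₁C_{A0}/(k₂−k₁)·(e^(−k₁τ) − e^(−k₂τ)).
e^(−k₁τ) = e^(−0.109×33.6) = e^(−3.662) = 0.02567; e^(−k₂τ) = e^(−2.832) = 0.05887.
C_D = 0.109×3.61/(0.0843−0.109) × (0.02567−0.05887) = (-15.93)×(-0.03320) = 0.5288 mol/dm³.
Y_D = C_D/C_{A0} = 0.5288/3.61 = 0.146.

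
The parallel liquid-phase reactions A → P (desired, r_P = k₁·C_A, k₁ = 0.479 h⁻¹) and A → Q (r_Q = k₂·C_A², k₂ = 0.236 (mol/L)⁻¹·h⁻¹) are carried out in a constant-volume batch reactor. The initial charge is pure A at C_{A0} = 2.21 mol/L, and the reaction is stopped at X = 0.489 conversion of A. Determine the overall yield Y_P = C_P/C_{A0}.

0.270

C_A = C_{A0}(1−X) = 1.129 mol/L.
Along a PFR/batch, dC_P/dC_A = −r_P/(r_P+r_Q) = −k₁/(k₁+k₂·C_A).
Integrating from C_{A0} to C_A: C_P = (0.479/0.236)·ln[(0.479+0.236·2.21)/(0.479+0.236·1.13)] = 2.030·ln(1.001/0.7455) = 0.5972 mol/L.
Y_P = C_P/C_{A0} = 0.5972/2.21 = 0.270.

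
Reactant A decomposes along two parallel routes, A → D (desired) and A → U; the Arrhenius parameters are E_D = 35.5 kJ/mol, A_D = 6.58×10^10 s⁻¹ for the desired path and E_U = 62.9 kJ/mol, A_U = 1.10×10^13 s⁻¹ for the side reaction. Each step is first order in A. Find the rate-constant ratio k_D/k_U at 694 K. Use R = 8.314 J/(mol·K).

0.691

k_D/k_U = (A_D/A_U)·exp[−(E_D−E_U)/(RT)] = (A_D/A_U)·exp[(E_U−E_D)/(RT)].
(E_U−E_D)/(RT) = (62.9−35.5)×10³/(8.314×694) = 27400/5770 = 4.749.
k_D/k_U = (6.58×10^10/1.10×10^13)·exp(4.749) = 0.005982 × 115.4 = 0.691.
Since E_D < E_U, lowering the temperature improves selectivity toward D.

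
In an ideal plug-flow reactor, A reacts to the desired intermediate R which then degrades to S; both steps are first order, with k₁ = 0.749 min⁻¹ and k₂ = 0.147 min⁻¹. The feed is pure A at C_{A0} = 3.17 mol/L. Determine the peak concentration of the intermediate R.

Evaluating C_R at τ_opt = ln(k₂/k₁)/(k₂−k₁) gives C_{R,max}/C_{A0} = (k₁/k₂)^[k₂/(k₂−k₁)].
= (0.749/0.147)^(0.147/(0.147−0.749)) = (5.095)^(-0.2442) = 0.6719.
C_{R,max} = 0.6719×3.17 = 2.13 mol/L.

2.13 mol/L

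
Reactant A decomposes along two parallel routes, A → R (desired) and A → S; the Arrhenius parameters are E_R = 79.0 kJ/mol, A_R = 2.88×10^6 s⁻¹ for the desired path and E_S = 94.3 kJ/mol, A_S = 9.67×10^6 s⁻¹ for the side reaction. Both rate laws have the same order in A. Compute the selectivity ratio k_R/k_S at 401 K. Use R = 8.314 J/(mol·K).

29.3

With equal orders, S_{R/S} = k_R/k_S = (A_R/A_S)·exp[(E_S−E_R)/(RT)].
(E_S−E_R)/(RT) = (94.3−79.0)×10³/(8.314×401) = 15300/3334 = 4.589.
k_R/k_S = (2.88×10^6/9.67×10^6)·exp(4.589) = 0.2978 × 98.42 = 29.3.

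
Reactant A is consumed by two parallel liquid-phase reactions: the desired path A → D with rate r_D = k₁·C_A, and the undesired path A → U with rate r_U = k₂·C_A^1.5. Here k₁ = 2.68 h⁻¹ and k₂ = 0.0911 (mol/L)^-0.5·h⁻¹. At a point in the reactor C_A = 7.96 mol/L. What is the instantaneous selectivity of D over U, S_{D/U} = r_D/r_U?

S_{D/U} = r_D/r_U = (k₁·C_A)/(k₂·C_A^1.5) = (k₁/k₂)·C_A^-0.5.
= (2.68×7.960) / (0.0911×7.960^1.5) = 21.33/2.046 = 10.4.
The undesired path is higher order in A, so low C_A (CSTR or dilute feed) favours D.

10.4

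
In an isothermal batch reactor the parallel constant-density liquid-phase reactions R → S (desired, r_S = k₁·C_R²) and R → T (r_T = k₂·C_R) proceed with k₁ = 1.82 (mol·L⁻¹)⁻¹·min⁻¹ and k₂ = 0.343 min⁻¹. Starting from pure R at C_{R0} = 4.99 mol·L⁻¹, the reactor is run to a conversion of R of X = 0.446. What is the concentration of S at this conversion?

2.12 mol·L⁻¹

C_R = C_{R0}(1−X) = 2.764 mol·L⁻¹.
Along a PFR/batch, dC_T/dC_R = −r_T/(r_S+r_T) = −k₂/(k₂+k₁·C_R).
Integrating from C_{R0} to C_R: C_T = (0.343/1.82)·ln[(0.343+1.82·4.99)/(0.343+1.82·2.76)] = 0.1885·ln(9.425/5.374) = 0.1059 mol·L⁻¹.
Then C_S = (C_{R0}−C_R) − C_T = 2.226 − 0.1059 = 2.120 mol·L⁻¹.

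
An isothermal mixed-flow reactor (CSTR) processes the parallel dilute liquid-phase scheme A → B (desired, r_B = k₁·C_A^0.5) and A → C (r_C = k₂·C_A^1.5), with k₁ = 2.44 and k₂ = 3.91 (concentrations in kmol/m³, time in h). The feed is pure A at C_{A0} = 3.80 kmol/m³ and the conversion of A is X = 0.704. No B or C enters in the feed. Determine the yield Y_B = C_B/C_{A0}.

0.251

Exit C_A = C_{A0}(1−X) = 3.80×0.296 = 1.125 kmol/m³.
A CSTR operates uniformly at the exit composition, giving r_B = 2.588 and r_C = 4.664 (each k·C_A^n at C_A = 1.125).
Fraction of consumed A going to B: r_B/(r_B+r_C) = 0.3568.
C_B = 0.3568·C_{A0}·X = 0.3568×3.80×0.704 = 0.955 kmol/m³; Y_B = C_B/C_{A0} = 0.251.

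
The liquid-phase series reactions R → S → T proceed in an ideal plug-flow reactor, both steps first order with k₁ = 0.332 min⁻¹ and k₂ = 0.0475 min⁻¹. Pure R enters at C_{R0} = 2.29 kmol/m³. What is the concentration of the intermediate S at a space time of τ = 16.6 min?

1.20 kmol/m³

Solving the coupled first-order balances gives C_S(τ) = [k₁/(k₂−k₁)]·C_{R0}·(e^(−k₁τ) − e^(−k₂τ)).
e^(−k₁τ) = e^(−0.332×16.6) = e^(−5.511) = 0.004041; e^(−k₂τ) = e^(−0.7885) = 0.4545.
C_S = 0.332×2.29/(0.0475−0.332) × (0.004041−0.4545) = (-2.672)×(-0.4505) = 1.204 kmol/m³.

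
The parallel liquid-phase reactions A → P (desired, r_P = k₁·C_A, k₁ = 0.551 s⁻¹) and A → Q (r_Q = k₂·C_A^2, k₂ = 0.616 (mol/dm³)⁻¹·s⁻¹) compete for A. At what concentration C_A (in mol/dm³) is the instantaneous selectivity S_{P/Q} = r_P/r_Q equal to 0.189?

S_{P/Q} = (k₁/k₂)·C_A⁻¹ ⇒ C_A = (S·k₂/k₁)^(-1).
= (0.189×0.616/0.551)^(-1) = (0.2113)^(-1) = 4.73 mol/dm³.

4.73 mol/dm³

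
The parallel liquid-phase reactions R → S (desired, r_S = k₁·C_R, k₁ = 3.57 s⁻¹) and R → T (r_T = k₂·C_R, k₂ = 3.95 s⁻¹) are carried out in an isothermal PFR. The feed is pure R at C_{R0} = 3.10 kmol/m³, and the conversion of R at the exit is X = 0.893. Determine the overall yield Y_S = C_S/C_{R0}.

0.424

C_R = C_{R0}(1−X) = 0.3317 kmol/m³.
Both paths are first order in R, so the instantaneous fraction to S is constant: dC_S/d(−C_R) = k₁/(k₁+k₂) = 0.4747.
C_S = 0.4747·(C_{R0}−C_R) = 0.4747×2.768 = 1.31 kmol/m³.
Y_S = C_S/C_{R0} = 1.314/3.10 = 0.424.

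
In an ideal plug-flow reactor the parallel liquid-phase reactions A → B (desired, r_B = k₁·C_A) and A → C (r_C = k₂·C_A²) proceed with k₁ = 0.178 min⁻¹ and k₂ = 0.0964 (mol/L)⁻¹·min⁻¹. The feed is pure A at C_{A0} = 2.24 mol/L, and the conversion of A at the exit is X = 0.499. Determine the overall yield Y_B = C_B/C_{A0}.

0.263

C_A = C_{A0}(1−X) = 1.122 mol/L.
Along a PFR/batch, dC_B/dC_A = −r_B/(r_B+r_C) = −k₁/(k₁+k₂·C_A).
Integrating from C_{A0} to C_A: C_B = (0.178/0.0964)·ln[(0.178+0.0964·2.24)/(0.178+0.0964·1.12)] = 1.846·ln(0.3939/0.2862) = 0.5900 mol/L.
Y_B = C_B/C_{A0} = 0.5900/2.24 = 0.263.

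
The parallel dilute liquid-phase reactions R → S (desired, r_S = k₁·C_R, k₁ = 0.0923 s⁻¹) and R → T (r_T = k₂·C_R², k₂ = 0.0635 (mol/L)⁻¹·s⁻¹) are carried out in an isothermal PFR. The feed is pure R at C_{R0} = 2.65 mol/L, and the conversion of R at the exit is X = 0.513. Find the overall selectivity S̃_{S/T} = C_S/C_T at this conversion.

0.755

C_R = C_{R0}(1−X) = 1.291 mol/L.
Along a PFR/batch, dC_S/dC_R = −r_S/(r_S+r_T) = −k₁/(k₁+k₂·C_R).
Integrating from C_{R0} to C_R: C_S = (0.0923/0.0635)·ln[(0.0923+0.0635·2.65)/(0.0923+0.0635·1.29)] = 1.454·ln(0.2606/0.1742) = 0.5849 mol/L.
C_T = (C_{R0}−C_R)−C_S = 0.7745 mol/L; S̃_{S/T} = 0.5849/0.7745 = 0.755.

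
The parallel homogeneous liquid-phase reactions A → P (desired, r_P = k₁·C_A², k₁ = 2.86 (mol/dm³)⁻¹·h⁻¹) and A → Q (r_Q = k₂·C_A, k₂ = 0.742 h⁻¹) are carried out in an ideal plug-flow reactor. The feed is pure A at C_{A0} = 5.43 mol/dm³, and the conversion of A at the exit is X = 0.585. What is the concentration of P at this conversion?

2.96 mol/dm³

C_A = C_{A0}(1−X) = 2.253 mol/dm³.
Along a PFR/batch, dC_Q/dC_A = −r_Q/(r_P+r_Q) = −k₂/(k₂+k₁·C_A).
Integrating from C_{A0} to C_A: C_Q = (0.742/2.86)·ln[(0.742+2.86·5.43)/(0.742+2.86·2.25)] = 0.2594·ln(16.27/7.187) = 0.2120 mol/dm³.
Then C_P = (C_{A0}−C_A) − C_Q = 3.177 − 0.2120 = 2.965 mol/dm³.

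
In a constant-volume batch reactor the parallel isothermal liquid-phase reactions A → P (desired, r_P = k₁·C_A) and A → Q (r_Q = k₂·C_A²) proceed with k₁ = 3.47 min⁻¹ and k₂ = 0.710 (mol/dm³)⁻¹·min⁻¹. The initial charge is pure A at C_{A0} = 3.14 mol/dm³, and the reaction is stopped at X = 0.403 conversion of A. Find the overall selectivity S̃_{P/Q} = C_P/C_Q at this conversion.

1.96

C_A = C_{A0}(1−X) = 1.875 mol/dm³.
Along a PFR/batch, dC_P/dC_A = −r_P/(r_P+r_Q) = −k₁/(k₁+k₂·C_A).
Integrating from C_{A0} to C_A: C_P = (3.47/0.710)·ln[(3.47+0.710·3.14)/(3.47+0.710·1.87)] = 4.887·ln(5.699/4.801) = 0.8384 mol/dm³.
C_Q = (C_{A0}−C_A)−C_P = 0.4270 mol/dm³; S̃_{P/Q} = 0.8384/0.4270 = 1.96.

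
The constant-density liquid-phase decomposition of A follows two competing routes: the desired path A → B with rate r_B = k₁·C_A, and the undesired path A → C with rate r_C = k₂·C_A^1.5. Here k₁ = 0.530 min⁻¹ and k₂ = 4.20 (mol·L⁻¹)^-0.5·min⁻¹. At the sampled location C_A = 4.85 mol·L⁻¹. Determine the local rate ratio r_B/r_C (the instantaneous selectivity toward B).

S_{B/C} = r_B/r_C = (k₁·C_A)/(k₂·C_A^1.5) = (k₁/k₂)·C_A^-0.5.
= (0.530×4.850) / (4.20×4.850^1.5) = 2.571/44.86 = 0.0573.
The undesired path is higher order in A, so low C_A (CSTR or dilute feed) favours B.

0.0573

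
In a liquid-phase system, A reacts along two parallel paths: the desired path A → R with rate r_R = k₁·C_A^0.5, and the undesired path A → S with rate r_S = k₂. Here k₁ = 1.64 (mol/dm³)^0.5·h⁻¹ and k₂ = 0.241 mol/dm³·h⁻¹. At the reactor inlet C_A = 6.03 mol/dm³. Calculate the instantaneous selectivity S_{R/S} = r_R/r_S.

S_{R/S} = r_R/r_S = (k₁·C_A^0.5)/(k₂) = (k₁/k₂)·C_A^0.5.
= (1.64×6.030^0.5) / (0.241) = 4.027/0.2410 = 16.7.

16.7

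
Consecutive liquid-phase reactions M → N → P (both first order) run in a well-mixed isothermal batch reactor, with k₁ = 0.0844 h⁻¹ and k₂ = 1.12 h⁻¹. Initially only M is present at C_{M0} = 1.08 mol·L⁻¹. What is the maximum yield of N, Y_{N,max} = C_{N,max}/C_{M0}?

0.0610

For a first-order series the maximum intermediate yield is C_{N,max}/C_{M0} = (k₁/k₂)^[k₂/(k₂−k₁)].
= (0.0844/1.12)^(1.12/(1.12−0.0844)) = (0.07536)^(1.081) = 0.06104.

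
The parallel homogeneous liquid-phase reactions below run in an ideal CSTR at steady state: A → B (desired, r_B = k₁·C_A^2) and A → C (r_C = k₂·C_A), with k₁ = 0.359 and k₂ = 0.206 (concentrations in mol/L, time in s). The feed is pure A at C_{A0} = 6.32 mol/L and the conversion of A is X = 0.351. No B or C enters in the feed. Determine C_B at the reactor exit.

1.95 mol/L

Exit C_A = C_{A0}(1−X) = 6.32×0.649 = 4.102 mol/L.
In a CSTR the entire volume is at exit conditions, so r_B = 0.359×4.102^2 = 6.040 and r_C = 0.206×4.102 = 0.8449.
Fraction of consumed A going to B: r_B/(r_B+r_C) = 0.8773.
C_B = 0.8773·C_{A0}·X = 0.8773×6.32×0.351 = 1.95 mol/L.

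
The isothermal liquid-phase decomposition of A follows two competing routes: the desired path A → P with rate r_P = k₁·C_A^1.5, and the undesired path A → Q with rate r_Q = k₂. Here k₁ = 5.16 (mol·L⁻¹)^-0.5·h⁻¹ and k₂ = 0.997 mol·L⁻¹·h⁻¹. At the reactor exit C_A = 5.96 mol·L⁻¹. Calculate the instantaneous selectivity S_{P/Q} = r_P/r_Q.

S_{P/Q} = r_P/r_Q = (k₁·C_A^1.5)/(k₂) = (k₁/k₂)·C_A^1.5.
= (5.16×5.960^1.5) / (0.997) = 75.08/0.9970 = 75.3.
Since the desired path is higher order in A, keeping C_A high (PFR or concentrated feed) favours P.

75.3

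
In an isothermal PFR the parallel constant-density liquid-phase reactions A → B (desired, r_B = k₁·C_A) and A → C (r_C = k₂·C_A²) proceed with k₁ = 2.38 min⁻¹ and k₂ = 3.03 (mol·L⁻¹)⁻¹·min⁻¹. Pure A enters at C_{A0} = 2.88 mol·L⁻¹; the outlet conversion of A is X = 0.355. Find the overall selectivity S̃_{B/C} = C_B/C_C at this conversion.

0.336

C_A = C_{A0}(1−X) = 1.858 mol·L⁻¹.
Along a PFR/batch, dC_B/dC_A = −r_B/(r_B+r_C) = −k₁/(k₁+k₂·C_A).
Integrating from C_{A0} to C_A: C_B = (2.38/3.03)·ln[(2.38+3.03·2.88)/(2.38+3.03·1.86)] = 0.7855·ln(11.11/8.009) = 0.2569 mol·L⁻¹.
C_C = (C_{A0}−C_A)−C_B = 0.7655 mol·L⁻¹; S̃_{B/C} = 0.2569/0.7655 = 0.336.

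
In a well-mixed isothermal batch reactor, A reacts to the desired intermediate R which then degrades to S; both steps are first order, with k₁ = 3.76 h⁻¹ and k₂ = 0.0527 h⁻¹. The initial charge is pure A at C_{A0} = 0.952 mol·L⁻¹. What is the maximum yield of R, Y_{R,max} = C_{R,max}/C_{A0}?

0.941

At the optimum, C_{R,max}/C_{A0} = (k₁/k₂)^[k₂/(k₂−k₁)].
= (3.76/0.0527)^(0.0527/(0.0527−3.76)) = (71.35)^(-0.01422) = 0.9411.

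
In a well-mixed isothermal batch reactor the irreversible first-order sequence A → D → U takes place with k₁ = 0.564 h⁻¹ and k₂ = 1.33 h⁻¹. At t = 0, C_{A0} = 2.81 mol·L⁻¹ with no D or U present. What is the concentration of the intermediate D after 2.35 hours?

Solving the coupled first-order balances gives C_D(t) = [k₁/(k₂−k₁)]·C_{A0}·(e^(−k₁t) − e^(−k₂t)).
e^(−k₁t) = e^(−0.564×2.35) = e^(−1.325) = 0.2657; e^(−k₂t) = e^(−3.126) = 0.04391.
C_D = 0.564×2.81/(1.33−0.564) × (0.2657−0.04391) = 2.069×0.2218 = 0.4589 mol·L⁻¹.

0.459 mol·L⁻¹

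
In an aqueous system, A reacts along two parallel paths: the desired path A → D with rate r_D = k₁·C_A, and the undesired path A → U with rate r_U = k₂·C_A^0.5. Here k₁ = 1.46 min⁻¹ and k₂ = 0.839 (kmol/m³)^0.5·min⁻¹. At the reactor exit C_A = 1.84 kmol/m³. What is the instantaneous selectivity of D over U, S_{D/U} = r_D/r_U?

2.36

S_{D/U} = r_D/r_U = (k₁·C_A)/(k₂·C_A^0.5) = (k₁/k₂)·C_A^0.5.
= (1.46×1.840) / (0.839×1.840^0.5) = 2.686/1.138 = 2.36.
Since the desired path is higher order in A, keeping C_A high (PFR or concentrated feed) favours D.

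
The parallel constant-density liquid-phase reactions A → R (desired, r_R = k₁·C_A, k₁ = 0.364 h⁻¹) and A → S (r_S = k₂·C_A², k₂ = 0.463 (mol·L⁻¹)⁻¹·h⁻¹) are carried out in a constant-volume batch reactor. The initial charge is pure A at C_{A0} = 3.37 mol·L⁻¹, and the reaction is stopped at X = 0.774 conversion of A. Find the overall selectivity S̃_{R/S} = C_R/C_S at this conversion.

0.424

C_A = C_{A0}(1−X) = 0.7616 mol·L⁻¹.
Along a PFR/batch, dC_R/dC_A = −r_R/(r_R+r_S) = −k₁/(k₁+k₂·C_A).
Integrating from C_{A0} to C_A: C_R = (0.364/0.463)·ln[(0.364+0.463·3.37)/(0.364+0.463·0.762)] = 0.7862·ln(1.924/0.7166) = 0.7766 mol·L⁻¹.
C_S = (C_{A0}−C_A)−C_R = 1.832 mol·L⁻¹; S̃_{R/S} = 0.7766/1.832 = 0.424.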